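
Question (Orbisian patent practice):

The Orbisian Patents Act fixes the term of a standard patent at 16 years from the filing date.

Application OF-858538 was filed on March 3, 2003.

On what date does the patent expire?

March 3, 2019

Filing date + 16 years → 3 March 2019.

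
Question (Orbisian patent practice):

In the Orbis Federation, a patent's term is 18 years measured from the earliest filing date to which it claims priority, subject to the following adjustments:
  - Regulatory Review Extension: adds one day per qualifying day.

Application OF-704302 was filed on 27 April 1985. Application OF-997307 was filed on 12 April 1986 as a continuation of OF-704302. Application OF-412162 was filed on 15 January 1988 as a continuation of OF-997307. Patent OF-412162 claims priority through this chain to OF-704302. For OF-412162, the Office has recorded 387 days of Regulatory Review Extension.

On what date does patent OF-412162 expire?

May 18, 2004

Earliest priority filing: 27 April 1985.
Base term: 27 April 1985 + 18 years → 27 April 2003.
Regulatory Review Extension: +387 days → 18 May 2004.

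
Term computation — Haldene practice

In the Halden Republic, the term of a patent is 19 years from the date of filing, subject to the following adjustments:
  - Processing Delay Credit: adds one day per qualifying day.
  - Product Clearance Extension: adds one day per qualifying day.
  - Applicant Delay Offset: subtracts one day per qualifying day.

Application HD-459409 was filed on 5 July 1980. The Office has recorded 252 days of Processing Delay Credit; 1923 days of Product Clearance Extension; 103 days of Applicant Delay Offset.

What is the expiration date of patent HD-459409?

2005-03-07

Base term: filing date + 19 years → 5 July 1999.
Processing Delay Credit: +252 days → 13 March 2000.
Product Clearance Extension: +1923 days → 18 June 2005.
Applicant Delay Offset: −103 days → 7 March 2005.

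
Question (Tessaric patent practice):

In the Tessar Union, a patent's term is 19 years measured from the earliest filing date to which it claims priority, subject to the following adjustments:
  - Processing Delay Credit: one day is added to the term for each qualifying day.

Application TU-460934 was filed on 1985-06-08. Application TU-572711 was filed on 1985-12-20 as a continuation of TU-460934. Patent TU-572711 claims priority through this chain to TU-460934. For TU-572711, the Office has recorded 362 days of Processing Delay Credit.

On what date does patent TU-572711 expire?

Earliest priority filing: 8 June 1985.
Base term: 8 June 1985 + 19 years → 8 June 2004.
Processing Delay Credit: +362 days → 5 June 2005.

June 5, 2005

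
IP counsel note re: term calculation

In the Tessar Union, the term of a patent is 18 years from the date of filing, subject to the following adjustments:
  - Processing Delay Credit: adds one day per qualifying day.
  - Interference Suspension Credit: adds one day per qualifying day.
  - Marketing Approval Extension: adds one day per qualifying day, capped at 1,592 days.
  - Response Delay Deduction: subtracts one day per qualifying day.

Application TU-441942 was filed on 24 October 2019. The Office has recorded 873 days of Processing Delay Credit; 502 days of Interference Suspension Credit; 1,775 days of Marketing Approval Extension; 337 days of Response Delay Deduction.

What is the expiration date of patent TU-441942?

Base term: filing date + 18 years → 24 October 2037.
Processing Delay Credit: +873 days → 15 March 2040.
Interference Suspension Credit: +502 days → 30 July 2041.
Marketing Approval Extension: 1775 days claimed exceeds the 1592-day cap, so +1592 days → 8 December 2045.
Response Delay Deduction: −337 days → 5 January 2045.

2045-01-05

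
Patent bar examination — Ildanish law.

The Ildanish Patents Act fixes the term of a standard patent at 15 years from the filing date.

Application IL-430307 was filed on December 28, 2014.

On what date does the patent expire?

Filing date + 15 years → 28 December 2029.

2029-12-28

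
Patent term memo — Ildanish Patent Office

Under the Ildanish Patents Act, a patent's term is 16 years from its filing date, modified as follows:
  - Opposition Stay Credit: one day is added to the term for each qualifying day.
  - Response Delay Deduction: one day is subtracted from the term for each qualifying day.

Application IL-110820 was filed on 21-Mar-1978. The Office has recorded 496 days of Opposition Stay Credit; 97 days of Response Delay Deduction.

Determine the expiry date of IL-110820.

Base term: filing date + 16 years → 21 March 1994.
Opposition Stay Credit: +496 days → 30 July 1995.
Response Delay Deduction: −97 days → 24 April 1995.

April 24, 1995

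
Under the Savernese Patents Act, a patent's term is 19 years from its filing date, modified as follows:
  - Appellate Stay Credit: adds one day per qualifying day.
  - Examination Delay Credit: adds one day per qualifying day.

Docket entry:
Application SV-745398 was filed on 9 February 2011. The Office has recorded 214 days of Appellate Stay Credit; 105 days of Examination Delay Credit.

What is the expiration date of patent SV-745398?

Base term: filing date + 19 years → 9 February 2030.
Appellate Stay Credit: +214 days → 11 September 2030.
Examination Delay Credit: +105 days → 25 December 2030.

December 25, 2030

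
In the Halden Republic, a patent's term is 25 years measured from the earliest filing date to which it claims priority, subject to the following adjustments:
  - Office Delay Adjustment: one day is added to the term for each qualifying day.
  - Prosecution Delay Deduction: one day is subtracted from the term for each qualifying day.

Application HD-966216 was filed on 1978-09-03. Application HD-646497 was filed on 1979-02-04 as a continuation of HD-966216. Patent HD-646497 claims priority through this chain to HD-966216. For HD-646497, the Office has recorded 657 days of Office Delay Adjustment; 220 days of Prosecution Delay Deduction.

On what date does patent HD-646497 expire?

2004-11-13

Earliest priority filing: 3 September 1978.
Base term: 3 September 1978 + 25 years → 3 September 2003.
Office Delay Adjustment: +657 days → 21 June 2005.
Prosecution Delay Deduction: −220 days → 13 November 2004.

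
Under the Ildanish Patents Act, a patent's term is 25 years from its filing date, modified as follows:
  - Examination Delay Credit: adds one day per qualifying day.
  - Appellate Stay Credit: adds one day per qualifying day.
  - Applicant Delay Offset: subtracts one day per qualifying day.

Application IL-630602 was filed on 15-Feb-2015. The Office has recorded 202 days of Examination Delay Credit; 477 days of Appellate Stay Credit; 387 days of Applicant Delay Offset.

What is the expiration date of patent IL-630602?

Base term: filing date + 25 years → 15 February 2040.
Examination Delay Credit: +202 days → 4 September 2040.
Appellate Stay Credit: +477 days → 25 December 2041.
Applicant Delay Offset: −387 days → 3 December 2040.

2040-12-03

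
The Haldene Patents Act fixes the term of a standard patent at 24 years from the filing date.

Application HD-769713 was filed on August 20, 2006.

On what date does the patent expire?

August 20, 2030

Filing date + 24 years → 20 August 2030.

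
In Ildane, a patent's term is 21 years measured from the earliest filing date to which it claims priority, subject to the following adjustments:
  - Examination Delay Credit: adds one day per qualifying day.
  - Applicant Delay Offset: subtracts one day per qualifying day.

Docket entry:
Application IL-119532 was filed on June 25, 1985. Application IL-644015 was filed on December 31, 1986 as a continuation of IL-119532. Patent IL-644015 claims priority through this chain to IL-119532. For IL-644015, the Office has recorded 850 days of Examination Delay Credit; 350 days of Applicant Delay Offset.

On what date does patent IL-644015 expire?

November 7, 2007

Earliest priority filing: 25 June 1985.
Base term: 25 June 1985 + 21 years → 25 June 2006.
Examination Delay Credit: +850 days → 22 October 2008.
Applicant Delay Offset: −350 days → 7 November 2007.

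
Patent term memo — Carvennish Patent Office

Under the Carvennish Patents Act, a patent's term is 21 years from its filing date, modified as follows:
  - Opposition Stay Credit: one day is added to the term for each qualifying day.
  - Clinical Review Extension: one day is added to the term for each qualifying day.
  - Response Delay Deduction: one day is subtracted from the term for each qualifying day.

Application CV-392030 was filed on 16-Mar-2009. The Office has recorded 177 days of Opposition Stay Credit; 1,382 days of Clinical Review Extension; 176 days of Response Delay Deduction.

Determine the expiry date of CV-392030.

Base term: filing date + 21 years → 16 March 2030.
Opposition Stay Credit: +177 days → 9 September 2030.
Clinical Review Extension: +1382 days → 22 June 2034.
Response Delay Deduction: −176 days → 28 December 2033.

December 28, 2033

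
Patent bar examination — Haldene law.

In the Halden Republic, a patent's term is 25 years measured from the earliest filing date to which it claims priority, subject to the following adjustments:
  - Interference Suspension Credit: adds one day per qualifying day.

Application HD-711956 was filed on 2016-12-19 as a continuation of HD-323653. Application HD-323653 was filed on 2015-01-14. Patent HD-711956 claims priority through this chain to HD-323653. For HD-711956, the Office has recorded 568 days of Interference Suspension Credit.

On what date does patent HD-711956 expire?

August 4, 2041

Earliest priority filing: 14 January 2015.
Base term: 14 January 2015 + 25 years → 14 January 2040.
Interference Suspension Credit: +568 days → 4 August 2041.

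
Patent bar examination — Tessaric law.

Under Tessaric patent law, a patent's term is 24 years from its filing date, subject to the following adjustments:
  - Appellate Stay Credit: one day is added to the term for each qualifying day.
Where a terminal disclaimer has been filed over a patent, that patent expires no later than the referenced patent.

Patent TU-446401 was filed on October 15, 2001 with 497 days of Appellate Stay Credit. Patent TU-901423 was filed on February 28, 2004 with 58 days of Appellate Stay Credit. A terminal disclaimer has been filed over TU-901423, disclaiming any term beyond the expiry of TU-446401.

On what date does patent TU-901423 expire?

2027-02-24

Natural term of TU-901423:
  Base: filing + 24 years → 28 February 2028.
  Appellate Stay Credit: +58 days → 26 April 2028.
Expiry of referenced patent TU-446401:
  Base: filing + 24 years → 15 October 2025.
  Appellate Stay Credit: +497 days → 24 February 2027.
Terminal disclaimer: TU-901423 expires on the earlier of 26 April 2028 and 24 February 2027.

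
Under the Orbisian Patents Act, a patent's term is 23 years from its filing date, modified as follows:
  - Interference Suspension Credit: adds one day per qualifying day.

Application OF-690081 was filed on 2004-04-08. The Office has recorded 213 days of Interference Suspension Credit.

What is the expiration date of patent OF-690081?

Base term: filing date + 23 years → 8 April 2027.
Interference Suspension Credit: +213 days → 7 November 2027.

2027-11-07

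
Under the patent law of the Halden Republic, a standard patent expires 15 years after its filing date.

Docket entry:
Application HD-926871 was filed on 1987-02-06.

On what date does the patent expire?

2002-02-06

Filing date + 15 years → 6 February 2002.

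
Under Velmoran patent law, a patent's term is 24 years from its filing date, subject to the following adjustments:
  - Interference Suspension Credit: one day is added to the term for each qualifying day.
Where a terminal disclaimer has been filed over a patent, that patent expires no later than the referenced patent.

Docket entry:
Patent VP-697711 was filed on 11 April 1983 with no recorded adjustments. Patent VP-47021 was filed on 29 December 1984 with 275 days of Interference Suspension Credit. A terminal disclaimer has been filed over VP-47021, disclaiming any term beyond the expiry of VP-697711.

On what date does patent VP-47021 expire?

2007-04-11

Natural term of VP-47021:
  Base: filing + 24 years → 29 December 2008.
  Interference Suspension Credit: +275 days → 30 September 2009.
Expiry of referenced patent VP-697711:
  Base: filing + 24 years → 11 April 2007.
Terminal disclaimer: VP-47021 expires on the earlier of 30 September 2009 and 11 April 2007.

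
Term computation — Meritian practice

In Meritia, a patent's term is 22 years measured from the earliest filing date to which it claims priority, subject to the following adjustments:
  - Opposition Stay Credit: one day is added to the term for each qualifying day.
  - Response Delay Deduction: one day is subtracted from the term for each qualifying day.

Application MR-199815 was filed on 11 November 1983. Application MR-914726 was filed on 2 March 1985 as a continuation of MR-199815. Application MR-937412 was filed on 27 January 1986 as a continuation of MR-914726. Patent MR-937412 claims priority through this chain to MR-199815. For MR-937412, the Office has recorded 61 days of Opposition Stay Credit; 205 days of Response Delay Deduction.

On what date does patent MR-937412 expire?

Earliest priority filing: 11 November 1983.
Base term: 11 November 1983 + 22 years → 11 November 2005.
Opposition Stay Credit: +61 days → 11 January 2006.
Response Delay Deduction: −205 days → 20 June 2005.

2005-06-20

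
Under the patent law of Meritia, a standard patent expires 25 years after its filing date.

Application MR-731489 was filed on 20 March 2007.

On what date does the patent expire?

Filing date + 25 years → 20 March 2032.

2032-03-20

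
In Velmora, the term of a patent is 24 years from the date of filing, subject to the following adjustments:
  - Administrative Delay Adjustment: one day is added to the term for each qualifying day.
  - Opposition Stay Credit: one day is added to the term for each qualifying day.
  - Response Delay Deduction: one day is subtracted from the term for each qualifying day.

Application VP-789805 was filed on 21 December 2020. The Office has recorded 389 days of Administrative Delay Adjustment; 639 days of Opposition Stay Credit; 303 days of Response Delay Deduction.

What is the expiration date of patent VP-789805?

December 16, 2046

Base term: filing date + 24 years → 21 December 2044.
Administrative Delay Adjustment: +389 days → 14 January 2046.
Opposition Stay Credit: +639 days → 15 October 2047.
Response Delay Deduction: −303 days → 16 December 2046.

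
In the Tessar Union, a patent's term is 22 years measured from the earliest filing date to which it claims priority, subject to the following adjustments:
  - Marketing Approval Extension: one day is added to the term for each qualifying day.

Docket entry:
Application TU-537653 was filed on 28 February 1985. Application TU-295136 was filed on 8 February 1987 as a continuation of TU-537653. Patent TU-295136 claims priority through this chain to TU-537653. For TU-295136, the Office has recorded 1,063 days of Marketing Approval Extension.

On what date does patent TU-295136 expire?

Earliest priority filing: 28 February 1985.
Base term: 28 February 1985 + 22 years → 28 February 2007.
Marketing Approval Extension: +1063 days → 26 January 2010.

2010-01-26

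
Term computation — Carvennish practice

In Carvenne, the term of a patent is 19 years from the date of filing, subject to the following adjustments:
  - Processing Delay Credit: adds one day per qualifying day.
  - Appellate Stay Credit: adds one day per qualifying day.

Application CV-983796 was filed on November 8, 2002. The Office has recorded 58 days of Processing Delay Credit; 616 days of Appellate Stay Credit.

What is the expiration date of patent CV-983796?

2023-09-13

Base term: filing date + 19 years → 8 November 2021.
Processing Delay Credit: +58 days → 5 January 2022.
Appellate Stay Credit: +616 days → 13 September 2023.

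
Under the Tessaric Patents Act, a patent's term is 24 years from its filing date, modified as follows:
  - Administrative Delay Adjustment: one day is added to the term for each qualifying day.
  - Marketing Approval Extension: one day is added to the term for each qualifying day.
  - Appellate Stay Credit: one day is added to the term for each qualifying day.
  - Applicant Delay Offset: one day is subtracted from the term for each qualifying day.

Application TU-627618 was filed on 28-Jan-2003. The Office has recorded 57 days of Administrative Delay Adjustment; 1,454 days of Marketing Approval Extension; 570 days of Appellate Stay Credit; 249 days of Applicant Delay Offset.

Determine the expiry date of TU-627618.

February 3, 2032

Base term: filing date + 24 years → 28 January 2027.
Administrative Delay Adjustment: +57 days → 26 March 2027.
Marketing Approval Extension: +1454 days → 19 March 2031.
Appellate Stay Credit: +570 days → 9 October 2032.
Applicant Delay Offset: −249 days → 3 February 2032.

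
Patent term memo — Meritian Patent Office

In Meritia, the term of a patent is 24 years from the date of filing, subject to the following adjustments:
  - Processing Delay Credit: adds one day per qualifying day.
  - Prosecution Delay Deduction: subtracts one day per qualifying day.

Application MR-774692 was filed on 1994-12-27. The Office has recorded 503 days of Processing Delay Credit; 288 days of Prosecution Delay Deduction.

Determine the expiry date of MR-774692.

2019-07-30

Base term: filing date + 24 years → 27 December 2018.
Processing Delay Credit: +503 days → 13 May 2020.
Prosecution Delay Deduction: −288 days → 30 July 2019.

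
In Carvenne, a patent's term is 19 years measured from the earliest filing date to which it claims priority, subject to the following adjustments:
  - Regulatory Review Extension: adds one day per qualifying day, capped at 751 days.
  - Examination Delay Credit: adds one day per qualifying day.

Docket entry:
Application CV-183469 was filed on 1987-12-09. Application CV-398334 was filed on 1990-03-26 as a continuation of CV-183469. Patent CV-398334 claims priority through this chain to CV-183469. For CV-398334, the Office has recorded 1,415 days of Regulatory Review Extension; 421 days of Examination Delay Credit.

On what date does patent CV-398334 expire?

Earliest priority filing: 9 December 1987.
Base term: 9 December 1987 + 19 years → 9 December 2006.
Regulatory Review Extension: 1415 days claimed exceeds the 751-day cap, so +751 days → 29 December 2008.
Examination Delay Credit: +421 days → 23 February 2010.

February 23, 2010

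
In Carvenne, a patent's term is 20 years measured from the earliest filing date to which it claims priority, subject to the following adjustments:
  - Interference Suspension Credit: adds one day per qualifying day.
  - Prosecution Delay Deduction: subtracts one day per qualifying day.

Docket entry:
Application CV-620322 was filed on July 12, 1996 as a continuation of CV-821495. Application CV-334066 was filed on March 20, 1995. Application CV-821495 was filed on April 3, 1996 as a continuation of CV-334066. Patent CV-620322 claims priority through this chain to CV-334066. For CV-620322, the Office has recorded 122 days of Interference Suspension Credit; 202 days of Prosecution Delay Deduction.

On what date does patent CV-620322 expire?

Earliest priority filing: 20 March 1995.
Base term: 20 March 1995 + 20 years → 20 March 2015.
Interference Suspension Credit: +122 days → 20 July 2015.
Prosecution Delay Deduction: −202 days → 30 December 2014.

December 30, 2014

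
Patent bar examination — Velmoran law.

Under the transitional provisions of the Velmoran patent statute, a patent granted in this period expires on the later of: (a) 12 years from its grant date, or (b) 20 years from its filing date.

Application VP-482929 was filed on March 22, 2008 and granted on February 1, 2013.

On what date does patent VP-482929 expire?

2028-03-22

(a) grant + 12 years → 1 February 2025.
(b) filing + 20 years → 22 March 2028.
Later of the two: 22 March 2028.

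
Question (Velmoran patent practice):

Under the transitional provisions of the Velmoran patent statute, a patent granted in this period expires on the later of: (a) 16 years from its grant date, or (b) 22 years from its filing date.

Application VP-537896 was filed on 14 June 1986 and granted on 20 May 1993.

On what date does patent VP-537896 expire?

(a) grant + 16 years → 20 May 2009.
(b) filing + 22 years → 14 June 2008.
Later of the two: 20 May 2009.

2009-05-20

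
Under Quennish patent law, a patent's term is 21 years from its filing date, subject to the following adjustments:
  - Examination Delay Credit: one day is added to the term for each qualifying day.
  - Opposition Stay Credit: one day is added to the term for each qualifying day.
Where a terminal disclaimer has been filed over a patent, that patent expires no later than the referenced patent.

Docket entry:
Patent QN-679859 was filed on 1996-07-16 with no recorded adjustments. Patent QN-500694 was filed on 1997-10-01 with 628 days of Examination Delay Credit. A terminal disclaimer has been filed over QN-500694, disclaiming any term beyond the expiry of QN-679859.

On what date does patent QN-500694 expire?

July 16, 2017

Natural term of QN-500694:
  Base: filing + 21 years → 1 October 2018.
  Examination Delay Credit: +628 days → 20 June 2020.
Expiry of referenced patent QN-679859:
  Base: filing + 21 years → 16 July 2017.
Terminal disclaimer: QN-500694 expires on the earlier of 20 June 2020 and 16 July 2017.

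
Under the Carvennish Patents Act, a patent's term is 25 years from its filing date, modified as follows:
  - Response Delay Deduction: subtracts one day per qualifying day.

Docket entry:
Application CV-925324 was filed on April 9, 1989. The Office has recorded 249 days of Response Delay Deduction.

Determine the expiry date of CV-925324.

2013-08-03

Base term: filing date + 25 years → 9 April 2014.
Response Delay Deduction: −249 days → 3 August 2013.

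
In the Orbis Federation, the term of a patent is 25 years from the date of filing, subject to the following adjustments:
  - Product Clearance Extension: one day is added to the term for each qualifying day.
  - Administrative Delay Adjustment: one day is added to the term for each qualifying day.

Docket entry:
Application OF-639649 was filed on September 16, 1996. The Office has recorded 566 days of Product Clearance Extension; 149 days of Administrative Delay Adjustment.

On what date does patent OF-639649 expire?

2023-09-01

Base term: filing date + 25 years → 16 September 2021.
Product Clearance Extension: +566 days → 5 April 2023.
Administrative Delay Adjustment: +149 days → 1 September 2023.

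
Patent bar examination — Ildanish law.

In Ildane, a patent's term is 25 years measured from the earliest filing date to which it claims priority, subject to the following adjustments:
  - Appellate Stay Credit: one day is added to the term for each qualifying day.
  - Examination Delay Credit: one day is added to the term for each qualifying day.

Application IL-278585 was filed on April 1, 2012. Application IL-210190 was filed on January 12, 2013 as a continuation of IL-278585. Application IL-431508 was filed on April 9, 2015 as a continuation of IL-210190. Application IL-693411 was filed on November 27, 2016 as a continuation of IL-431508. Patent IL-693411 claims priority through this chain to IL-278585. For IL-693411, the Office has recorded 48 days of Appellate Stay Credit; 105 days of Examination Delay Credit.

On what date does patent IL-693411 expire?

Earliest priority filing: 1 April 2012.
Base term: 1 April 2012 + 25 years → 1 April 2037.
Appellate Stay Credit: +48 days → 19 May 2037.
Examination Delay Credit: +105 days → 1 September 2037.

2037-09-01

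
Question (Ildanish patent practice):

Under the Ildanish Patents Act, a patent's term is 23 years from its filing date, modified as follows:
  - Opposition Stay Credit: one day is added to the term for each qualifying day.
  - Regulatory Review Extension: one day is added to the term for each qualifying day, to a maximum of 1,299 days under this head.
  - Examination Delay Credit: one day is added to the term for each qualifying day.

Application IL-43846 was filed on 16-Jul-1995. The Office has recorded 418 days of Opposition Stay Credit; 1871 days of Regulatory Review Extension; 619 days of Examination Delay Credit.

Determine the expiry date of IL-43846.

Base term: filing date + 23 years → 16 July 2018.
Opposition Stay Credit: +418 days → 7 September 2019.
Regulatory Review Extension: 1871 days claimed exceeds the 1299-day cap, so +1299 days → 29 March 2023.
Examination Delay Credit: +619 days → 7 December 2024.

2024-12-07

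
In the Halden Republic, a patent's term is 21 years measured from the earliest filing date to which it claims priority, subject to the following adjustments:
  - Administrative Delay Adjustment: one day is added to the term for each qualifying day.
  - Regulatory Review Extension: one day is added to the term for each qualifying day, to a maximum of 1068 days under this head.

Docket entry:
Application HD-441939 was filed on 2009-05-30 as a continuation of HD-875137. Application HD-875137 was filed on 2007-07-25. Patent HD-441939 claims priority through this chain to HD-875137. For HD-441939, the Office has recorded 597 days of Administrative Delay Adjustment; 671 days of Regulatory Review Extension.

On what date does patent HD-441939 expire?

2032-01-14

Earliest priority filing: 25 July 2007.
Base term: 25 July 2007 + 21 years → 25 July 2028.
Administrative Delay Adjustment: +597 days → 14 March 2030.
Regulatory Review Extension: 671 days (within the 1068-day cap) → +671 days → 14 January 2032.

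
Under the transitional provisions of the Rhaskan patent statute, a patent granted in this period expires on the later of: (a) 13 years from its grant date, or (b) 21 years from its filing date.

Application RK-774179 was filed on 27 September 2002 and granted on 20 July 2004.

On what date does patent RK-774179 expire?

(a) grant + 13 years → 20 July 2017.
(b) filing + 21 years → 27 September 2023.
Later of the two: 27 September 2023.

2023-09-27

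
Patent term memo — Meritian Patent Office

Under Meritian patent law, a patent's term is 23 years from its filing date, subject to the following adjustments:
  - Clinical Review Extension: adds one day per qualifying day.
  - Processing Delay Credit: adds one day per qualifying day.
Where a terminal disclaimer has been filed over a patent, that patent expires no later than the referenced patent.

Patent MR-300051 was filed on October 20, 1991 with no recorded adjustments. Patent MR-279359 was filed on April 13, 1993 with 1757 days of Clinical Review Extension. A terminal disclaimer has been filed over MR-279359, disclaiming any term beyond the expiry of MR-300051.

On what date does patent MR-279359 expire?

Natural term of MR-279359:
  Base: filing + 23 years → 13 April 2016.
  Clinical Review Extension: +1757 days → 3 February 2021.
Expiry of referenced patent MR-300051:
  Base: filing + 23 years → 20 October 2014.
Terminal disclaimer: MR-279359 expires on the earlier of 3 February 2021 and 20 October 2014.

October 20, 2014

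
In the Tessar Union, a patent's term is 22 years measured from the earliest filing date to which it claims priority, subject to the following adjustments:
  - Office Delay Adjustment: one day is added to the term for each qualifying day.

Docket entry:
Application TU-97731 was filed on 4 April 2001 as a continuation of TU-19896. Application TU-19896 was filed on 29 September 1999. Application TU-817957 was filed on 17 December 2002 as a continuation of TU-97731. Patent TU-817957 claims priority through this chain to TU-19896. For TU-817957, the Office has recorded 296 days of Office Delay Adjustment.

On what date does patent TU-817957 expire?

Earliest priority filing: 29 September 1999.
Base term: 29 September 1999 + 22 years → 29 September 2021.
Office Delay Adjustment: +296 days → 22 July 2022.

2022-07-22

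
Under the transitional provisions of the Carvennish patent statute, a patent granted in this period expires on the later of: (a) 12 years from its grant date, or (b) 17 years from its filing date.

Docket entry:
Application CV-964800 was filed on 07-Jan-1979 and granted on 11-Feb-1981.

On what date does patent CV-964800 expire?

1996-01-07

(a) grant + 12 years → 11 February 1993.
(b) filing + 17 years → 7 January 1996.
Later of the two: 7 January 1996.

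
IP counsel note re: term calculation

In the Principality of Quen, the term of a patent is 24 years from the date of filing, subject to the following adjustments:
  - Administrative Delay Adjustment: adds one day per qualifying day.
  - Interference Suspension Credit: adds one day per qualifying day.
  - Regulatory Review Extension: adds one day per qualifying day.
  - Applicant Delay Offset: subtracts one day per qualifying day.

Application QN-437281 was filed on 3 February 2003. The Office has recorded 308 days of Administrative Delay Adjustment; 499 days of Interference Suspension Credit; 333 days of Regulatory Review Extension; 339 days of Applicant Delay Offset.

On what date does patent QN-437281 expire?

Base term: filing date + 24 years → 3 February 2027.
Administrative Delay Adjustment: +308 days → 8 December 2027.
Interference Suspension Credit: +499 days → 20 April 2029.
Regulatory Review Extension: +333 days → 19 March 2030.
Applicant Delay Offset: −339 days → 14 April 2029.

April 14, 2029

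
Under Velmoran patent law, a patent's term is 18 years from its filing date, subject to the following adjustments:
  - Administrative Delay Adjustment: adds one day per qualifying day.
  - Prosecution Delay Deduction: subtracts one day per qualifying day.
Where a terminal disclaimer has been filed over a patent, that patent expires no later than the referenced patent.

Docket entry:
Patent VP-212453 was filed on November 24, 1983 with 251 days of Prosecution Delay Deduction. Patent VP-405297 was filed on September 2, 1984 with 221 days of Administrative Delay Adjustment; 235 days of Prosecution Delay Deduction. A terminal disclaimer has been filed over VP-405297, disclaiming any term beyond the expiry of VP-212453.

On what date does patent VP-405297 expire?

Natural term of VP-405297:
  Base: filing + 18 years → 2 September 2002.
  Administrative Delay Adjustment: +221 days → 11 April 2003.
  Prosecution Delay Deduction: −235 days → 19 August 2002.
Expiry of referenced patent VP-212453:
  Base: filing + 18 years → 24 November 2001.
  Prosecution Delay Deduction: −251 days → 18 March 2001.
Terminal disclaimer: VP-405297 expires on the earlier of 19 August 2002 and 18 March 2001.

March 18, 2001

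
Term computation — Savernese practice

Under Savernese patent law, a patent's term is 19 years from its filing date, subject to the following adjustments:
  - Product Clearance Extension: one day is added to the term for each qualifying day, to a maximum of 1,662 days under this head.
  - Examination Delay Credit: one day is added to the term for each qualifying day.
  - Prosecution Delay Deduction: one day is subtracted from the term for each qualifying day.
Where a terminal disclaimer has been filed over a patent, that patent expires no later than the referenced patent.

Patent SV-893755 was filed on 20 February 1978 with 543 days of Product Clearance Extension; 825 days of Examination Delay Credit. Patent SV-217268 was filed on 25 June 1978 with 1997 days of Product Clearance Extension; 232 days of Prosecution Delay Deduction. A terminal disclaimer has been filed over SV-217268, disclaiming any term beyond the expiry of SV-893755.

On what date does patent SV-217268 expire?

Natural term of SV-217268:
  Base: filing + 19 years → 25 June 1997.
  Product Clearance Extension: 1997 days claimed exceeds the 1662-day cap, so +1662 days → 12 January 2002.
  Prosecution Delay Deduction: −232 days → 25 May 2001.
Expiry of referenced patent SV-893755:
  Base: filing + 19 years → 20 February 1997.
  Product Clearance Extension: 543 days (within the 1662-day cap) → +543 days → 17 August 1998.
  Examination Delay Credit: +825 days → 19 November 2000.
Terminal disclaimer: SV-217268 expires on the earlier of 25 May 2001 and 19 November 2000.

2000-11-19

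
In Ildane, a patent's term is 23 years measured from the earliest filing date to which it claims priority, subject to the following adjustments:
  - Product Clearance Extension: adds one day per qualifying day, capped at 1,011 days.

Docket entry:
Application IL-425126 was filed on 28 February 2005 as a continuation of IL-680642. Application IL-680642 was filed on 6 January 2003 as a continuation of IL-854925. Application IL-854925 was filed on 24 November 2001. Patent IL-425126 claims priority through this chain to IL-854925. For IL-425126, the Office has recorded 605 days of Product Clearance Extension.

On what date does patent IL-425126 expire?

Earliest priority filing: 24 November 2001.
Base term: 24 November 2001 + 23 years → 24 November 2024.
Product Clearance Extension: 605 days (within the 1011-day cap) → +605 days → 22 July 2026.

July 22, 2026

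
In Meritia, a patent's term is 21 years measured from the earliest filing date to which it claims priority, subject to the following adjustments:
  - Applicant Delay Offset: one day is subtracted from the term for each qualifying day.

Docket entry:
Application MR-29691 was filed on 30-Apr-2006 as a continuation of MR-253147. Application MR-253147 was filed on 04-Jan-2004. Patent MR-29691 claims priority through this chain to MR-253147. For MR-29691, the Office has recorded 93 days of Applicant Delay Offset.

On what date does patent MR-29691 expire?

2024-10-03

Earliest priority filing: 4 January 2004.
Base term: 4 January 2004 + 21 years → 4 January 2025.
Applicant Delay Offset: −93 days → 3 October 2024.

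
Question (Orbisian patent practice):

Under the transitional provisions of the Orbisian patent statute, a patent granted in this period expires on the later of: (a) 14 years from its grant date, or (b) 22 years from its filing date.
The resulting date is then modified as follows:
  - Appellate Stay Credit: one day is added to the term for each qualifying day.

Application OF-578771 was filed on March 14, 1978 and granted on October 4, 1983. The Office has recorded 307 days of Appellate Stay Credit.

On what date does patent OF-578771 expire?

(a) grant + 14 years → 4 October 1997.
(b) filing + 22 years → 14 March 2000.
Later of the two: 14 March 2000.
Appellate Stay Credit: +307 days → 15 January 2001.

2001-01-15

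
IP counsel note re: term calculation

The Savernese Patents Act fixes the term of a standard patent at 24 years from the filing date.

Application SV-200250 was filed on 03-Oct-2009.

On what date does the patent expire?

2033-10-03

Filing date + 24 years → 3 October 2033.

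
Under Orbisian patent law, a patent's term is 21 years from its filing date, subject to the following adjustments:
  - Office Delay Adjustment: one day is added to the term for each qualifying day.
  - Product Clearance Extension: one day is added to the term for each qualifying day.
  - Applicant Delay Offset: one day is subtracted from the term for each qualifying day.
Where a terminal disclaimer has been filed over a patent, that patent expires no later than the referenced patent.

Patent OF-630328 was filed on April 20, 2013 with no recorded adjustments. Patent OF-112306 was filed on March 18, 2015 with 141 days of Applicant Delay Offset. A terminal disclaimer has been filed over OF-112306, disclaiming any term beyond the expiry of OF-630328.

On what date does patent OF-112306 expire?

2034-04-20

Natural term of OF-112306:
  Base: filing + 21 years → 18 March 2036.
  Applicant Delay Offset: −141 days → 29 October 2035.
Expiry of referenced patent OF-630328:
  Base: filing + 21 years → 20 April 2034.
Terminal disclaimer: OF-112306 expires on the earlier of 29 October 2035 and 20 April 2034.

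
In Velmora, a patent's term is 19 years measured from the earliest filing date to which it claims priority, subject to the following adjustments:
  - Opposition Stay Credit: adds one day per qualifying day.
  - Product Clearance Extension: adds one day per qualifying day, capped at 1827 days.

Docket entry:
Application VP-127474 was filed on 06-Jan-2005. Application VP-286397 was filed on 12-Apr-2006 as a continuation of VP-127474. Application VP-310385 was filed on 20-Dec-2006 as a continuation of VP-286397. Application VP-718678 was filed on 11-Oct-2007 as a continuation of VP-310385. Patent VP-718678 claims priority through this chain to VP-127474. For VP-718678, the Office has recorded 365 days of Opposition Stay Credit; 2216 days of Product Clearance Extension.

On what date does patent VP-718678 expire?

Earliest priority filing: 6 January 2005.
Base term: 6 January 2005 + 19 years → 6 January 2024.
Opposition Stay Credit: +365 days → 5 January 2025.
Product Clearance Extension: 2216 days claimed exceeds the 1827-day cap, so +1827 days → 6 January 2030.

2030-01-06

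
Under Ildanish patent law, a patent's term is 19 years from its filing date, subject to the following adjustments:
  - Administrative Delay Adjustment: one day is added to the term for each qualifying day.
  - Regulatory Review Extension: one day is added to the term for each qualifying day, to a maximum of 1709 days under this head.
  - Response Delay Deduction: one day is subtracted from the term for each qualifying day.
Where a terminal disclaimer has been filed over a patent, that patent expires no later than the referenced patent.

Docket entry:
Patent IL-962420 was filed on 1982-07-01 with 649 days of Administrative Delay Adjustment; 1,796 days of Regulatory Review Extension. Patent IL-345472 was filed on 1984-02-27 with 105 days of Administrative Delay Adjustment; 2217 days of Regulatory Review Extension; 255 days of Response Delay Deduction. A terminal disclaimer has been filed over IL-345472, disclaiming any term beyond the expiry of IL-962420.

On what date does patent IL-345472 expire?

Natural term of IL-345472:
  Base: filing + 19 years → 27 February 2003.
  Administrative Delay Adjustment: +105 days → 12 June 2003.
  Regulatory Review Extension: 2217 days claimed exceeds the 1709-day cap, so +1709 days → 15 February 2008.
  Response Delay Deduction: −255 days → 5 June 2007.
Expiry of referenced patent IL-962420:
  Base: filing + 19 years → 1 July 2001.
  Administrative Delay Adjustment: +649 days → 11 April 2003.
  Regulatory Review Extension: 1796 days claimed exceeds the 1709-day cap, so +1709 days → 15 December 2007.
Terminal disclaimer: IL-345472 expires on the earlier of 5 June 2007 and 15 December 2007.

2007-06-05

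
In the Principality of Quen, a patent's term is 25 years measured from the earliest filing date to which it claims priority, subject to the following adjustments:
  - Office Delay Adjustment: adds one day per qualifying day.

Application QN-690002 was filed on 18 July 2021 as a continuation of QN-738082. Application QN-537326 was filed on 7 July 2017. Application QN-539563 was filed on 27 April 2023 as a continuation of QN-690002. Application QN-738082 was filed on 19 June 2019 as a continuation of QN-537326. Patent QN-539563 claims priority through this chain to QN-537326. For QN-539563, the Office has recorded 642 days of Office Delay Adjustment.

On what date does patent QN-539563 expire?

Earliest priority filing: 7 July 2017.
Base term: 7 July 2017 + 25 years → 7 July 2042.
Office Delay Adjustment: +642 days → 9 April 2044.

2044-04-09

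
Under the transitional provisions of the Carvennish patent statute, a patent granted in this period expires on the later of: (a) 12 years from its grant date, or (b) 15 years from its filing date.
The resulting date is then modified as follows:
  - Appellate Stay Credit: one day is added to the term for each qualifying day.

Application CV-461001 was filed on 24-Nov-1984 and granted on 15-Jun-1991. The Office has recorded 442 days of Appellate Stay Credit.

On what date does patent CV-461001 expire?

August 30, 2004

(a) grant + 12 years → 15 June 2003.
(b) filing + 15 years → 24 November 1999.
Later of the two: 15 June 2003.
Appellate Stay Credit: +442 days → 30 August 2004.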